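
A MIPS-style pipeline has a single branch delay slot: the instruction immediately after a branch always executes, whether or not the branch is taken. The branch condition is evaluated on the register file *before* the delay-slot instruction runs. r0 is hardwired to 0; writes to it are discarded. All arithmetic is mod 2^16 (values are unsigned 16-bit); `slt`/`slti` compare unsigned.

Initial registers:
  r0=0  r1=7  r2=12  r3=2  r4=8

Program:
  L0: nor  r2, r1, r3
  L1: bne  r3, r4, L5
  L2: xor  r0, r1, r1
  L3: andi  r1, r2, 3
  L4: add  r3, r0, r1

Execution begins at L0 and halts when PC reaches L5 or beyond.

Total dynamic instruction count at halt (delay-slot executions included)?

3

PC=0  nor  r2, r1, r3        | r0=0 r1=7 r2=65528 r3=2 r4=8
PC=1  bne  r3, r4, L5        | r0=0 r1=7 r2=65528 r3=2 r4=8  [TAKEN]
PC=2  xor  r0, r1, r1        | r0=0 r1=7 r2=65528 r3=2 r4=8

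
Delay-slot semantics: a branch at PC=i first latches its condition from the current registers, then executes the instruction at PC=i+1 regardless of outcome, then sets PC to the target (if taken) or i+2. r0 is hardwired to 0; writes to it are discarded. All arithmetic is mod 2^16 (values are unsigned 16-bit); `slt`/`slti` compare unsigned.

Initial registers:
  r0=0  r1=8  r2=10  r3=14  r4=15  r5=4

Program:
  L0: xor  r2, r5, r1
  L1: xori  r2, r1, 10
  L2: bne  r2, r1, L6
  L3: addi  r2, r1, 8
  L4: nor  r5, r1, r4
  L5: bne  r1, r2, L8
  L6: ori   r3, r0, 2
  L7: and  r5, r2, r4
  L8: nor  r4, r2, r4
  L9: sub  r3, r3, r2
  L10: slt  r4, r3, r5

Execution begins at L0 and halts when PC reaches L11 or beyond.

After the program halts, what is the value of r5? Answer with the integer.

0

PC=0  xor  r2, r5, r1        | r0=0 r1=8 r2=12 r3=14 r4=15 r5=4
PC=1  xori  r2, r1, 10       | r0=0 r1=8 r2=2 r3=14 r4=15 r5=4
PC=2  bne  r2, r1, L6        | r0=0 r1=8 r2=2 r3=14 r4=15 r5=4  [TAKEN]
PC=3  addi  r2, r1, 8        | r0=0 r1=8 r2=16 r3=14 r4=15 r5=4
PC=6  ori   r3, r0, 2        | r0=0 r1=8 r2=16 r3=2 r4=15 r5=4
PC=7  and  r5, r2, r4        | r0=0 r1=8 r2=16 r3=2 r4=15 r5=0
PC=8  nor  r4, r2, r4        | r0=0 r1=8 r2=16 r3=2 r4=65504 r5=0
PC=9  sub  r3, r3, r2        | r0=0 r1=8 r2=16 r3=65522 r4=65504 r5=0
PC=10 slt  r4, r3, r5        | r0=0 r1=8 r2=16 r3=65522 r4=0 r5=0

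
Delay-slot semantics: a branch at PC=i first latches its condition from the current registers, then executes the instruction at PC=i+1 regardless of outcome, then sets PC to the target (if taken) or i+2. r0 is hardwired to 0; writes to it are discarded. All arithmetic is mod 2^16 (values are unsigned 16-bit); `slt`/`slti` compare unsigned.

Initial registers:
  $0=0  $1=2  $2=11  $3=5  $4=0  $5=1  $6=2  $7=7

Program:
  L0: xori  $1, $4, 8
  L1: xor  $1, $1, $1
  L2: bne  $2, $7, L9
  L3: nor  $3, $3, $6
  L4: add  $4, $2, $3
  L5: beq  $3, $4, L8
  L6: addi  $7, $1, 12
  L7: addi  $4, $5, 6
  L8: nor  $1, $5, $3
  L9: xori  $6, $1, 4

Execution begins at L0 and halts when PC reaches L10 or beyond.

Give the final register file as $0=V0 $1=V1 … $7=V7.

$0=0 $1=0 $2=11 $3=65528 $4=0 $5=1 $6=4 $7=7

  step pc=0: xori  $1, $4, 8  regs=(0,8,11,5,0,1,2,7)
  step pc=1: xor  $1, $1, $1  regs=(0,0,11,5,0,1,2,7)
  step pc=2: bne  $2, $7, L9  cond=T  regs=(0,0,11,5,0,1,2,7)
  step pc=3: nor  $3, $3, $6  regs=(0,0,11,65528,0,1,2,7)
  step pc=9: xori  $6, $1, 4  regs=(0,0,11,65528,0,1,4,7)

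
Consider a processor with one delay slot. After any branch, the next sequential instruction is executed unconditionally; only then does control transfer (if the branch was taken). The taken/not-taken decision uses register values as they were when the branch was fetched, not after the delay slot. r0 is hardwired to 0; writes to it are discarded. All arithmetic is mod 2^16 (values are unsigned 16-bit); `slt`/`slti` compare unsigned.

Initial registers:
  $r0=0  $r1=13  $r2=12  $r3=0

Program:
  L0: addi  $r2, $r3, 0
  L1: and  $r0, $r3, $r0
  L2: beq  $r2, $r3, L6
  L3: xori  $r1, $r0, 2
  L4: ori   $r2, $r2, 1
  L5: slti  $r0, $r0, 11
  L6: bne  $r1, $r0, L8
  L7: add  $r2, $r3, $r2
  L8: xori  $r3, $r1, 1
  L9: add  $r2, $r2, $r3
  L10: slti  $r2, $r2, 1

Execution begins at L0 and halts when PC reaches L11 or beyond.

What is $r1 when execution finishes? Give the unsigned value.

2

  step pc=0: addi  $r2, $r3, 0  regs=(0,13,0,0)
  step pc=1: and  $r0, $r3, $r0  regs=(0,13,0,0)
  step pc=2: beq  $r2, $r3, L6  cond=T  regs=(0,13,0,0)
  step pc=3: xori  $r1, $r0, 2  regs=(0,2,0,0)
  step pc=6: bne  $r1, $r0, L8  cond=T  regs=(0,2,0,0)
  step pc=7: add  $r2, $r3, $r2  regs=(0,2,0,0)
  step pc=8: xori  $r3, $r1, 1  regs=(0,2,0,3)
  step pc=9: add  $r2, $r2, $r3  regs=(0,2,3,3)
  step pc=10: slti  $r2, $r2, 1  regs=(0,2,0,3)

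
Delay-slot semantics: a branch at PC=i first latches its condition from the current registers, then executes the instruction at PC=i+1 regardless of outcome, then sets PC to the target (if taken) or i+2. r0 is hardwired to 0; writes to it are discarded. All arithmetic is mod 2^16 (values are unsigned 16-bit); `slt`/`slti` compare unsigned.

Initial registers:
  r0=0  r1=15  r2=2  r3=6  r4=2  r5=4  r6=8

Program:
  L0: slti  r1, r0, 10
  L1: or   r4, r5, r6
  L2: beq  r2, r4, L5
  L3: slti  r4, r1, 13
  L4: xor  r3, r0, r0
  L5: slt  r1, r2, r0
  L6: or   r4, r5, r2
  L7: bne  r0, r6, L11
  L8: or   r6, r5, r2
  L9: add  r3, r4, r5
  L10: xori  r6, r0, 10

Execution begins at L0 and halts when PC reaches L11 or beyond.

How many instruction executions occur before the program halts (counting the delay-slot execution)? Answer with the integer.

9

[0] slti  r1, r0, 10  →  {r0:0, r1:1, r2:2, r3:6, r4:2, r5:4, r6:8}
[1] or   r4, r5, r6  →  {r0:0, r1:1, r2:2, r3:6, r4:12, r5:4, r6:8}
[2] beq  r2, r4, L5  →  {r0:0, r1:1, r2:2, r3:6, r4:12, r5:4, r6:8}  ⟨branch fallthrough⟩
[3] slti  r4, r1, 13  →  {r0:0, r1:1, r2:2, r3:6, r4:1, r5:4, r6:8}
[4] xor  r3, r0, r0  →  {r0:0, r1:1, r2:2, r3:0, r4:1, r5:4, r6:8}
[5] slt  r1, r2, r0  →  {r0:0, r1:0, r2:2, r3:0, r4:1, r5:4, r6:8}
[6] or   r4, r5, r2  →  {r0:0, r1:0, r2:2, r3:0, r4:6, r5:4, r6:8}
[7] bne  r0, r6, L11  →  {r0:0, r1:0, r2:2, r3:0, r4:6, r5:4, r6:8}  ⟨branch taken⟩
[8] or   r6, r5, r2  →  {r0:0, r1:0, r2:2, r3:0, r4:6, r5:4, r6:6}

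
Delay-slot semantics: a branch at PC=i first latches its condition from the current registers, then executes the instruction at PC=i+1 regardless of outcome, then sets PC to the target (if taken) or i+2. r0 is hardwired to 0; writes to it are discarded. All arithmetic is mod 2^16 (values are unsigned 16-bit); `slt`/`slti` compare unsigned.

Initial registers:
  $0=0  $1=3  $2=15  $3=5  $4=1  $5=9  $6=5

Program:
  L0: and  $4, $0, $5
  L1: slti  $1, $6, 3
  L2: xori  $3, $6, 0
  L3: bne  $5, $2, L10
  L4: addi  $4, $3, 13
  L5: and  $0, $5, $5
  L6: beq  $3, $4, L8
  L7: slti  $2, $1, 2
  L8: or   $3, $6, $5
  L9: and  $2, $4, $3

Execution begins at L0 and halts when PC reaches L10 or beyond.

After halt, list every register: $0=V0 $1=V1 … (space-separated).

  step pc=0: and  $4, $0, $5  regs=(0,3,15,5,0,9,5)
  step pc=1: slti  $1, $6, 3  regs=(0,0,15,5,0,9,5)
  step pc=2: xori  $3, $6, 0  regs=(0,0,15,5,0,9,5)
  step pc=3: bne  $5, $2, L10  cond=T  regs=(0,0,15,5,0,9,5)
  step pc=4: addi  $4, $3, 13  regs=(0,0,15,5,18,9,5)

$0=0 $1=0 $2=15 $3=5 $4=18 $5=9 $6=5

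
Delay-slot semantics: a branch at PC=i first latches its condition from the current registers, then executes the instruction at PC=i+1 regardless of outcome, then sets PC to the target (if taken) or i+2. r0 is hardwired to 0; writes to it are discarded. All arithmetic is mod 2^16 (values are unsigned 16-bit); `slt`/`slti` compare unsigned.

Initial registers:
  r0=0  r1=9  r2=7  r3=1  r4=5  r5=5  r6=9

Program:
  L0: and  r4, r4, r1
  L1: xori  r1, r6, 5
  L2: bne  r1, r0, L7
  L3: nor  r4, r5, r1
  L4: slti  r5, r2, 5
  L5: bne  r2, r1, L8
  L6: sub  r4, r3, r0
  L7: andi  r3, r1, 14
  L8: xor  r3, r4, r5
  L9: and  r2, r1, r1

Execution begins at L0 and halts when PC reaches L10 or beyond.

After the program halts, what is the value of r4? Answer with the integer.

  step pc=0: and  r4, r4, r1  regs=(0,9,7,1,1,5,9)
  step pc=1: xori  r1, r6, 5  regs=(0,12,7,1,1,5,9)
  step pc=2: bne  r1, r0, L7  cond=T  regs=(0,12,7,1,1,5,9)
  step pc=3: nor  r4, r5, r1  regs=(0,12,7,1,65522,5,9)
  step pc=7: andi  r3, r1, 14  regs=(0,12,7,12,65522,5,9)
  step pc=8: xor  r3, r4, r5  regs=(0,12,7,65527,65522,5,9)
  step pc=9: and  r2, r1, r1  regs=(0,12,12,65527,65522,5,9)

65522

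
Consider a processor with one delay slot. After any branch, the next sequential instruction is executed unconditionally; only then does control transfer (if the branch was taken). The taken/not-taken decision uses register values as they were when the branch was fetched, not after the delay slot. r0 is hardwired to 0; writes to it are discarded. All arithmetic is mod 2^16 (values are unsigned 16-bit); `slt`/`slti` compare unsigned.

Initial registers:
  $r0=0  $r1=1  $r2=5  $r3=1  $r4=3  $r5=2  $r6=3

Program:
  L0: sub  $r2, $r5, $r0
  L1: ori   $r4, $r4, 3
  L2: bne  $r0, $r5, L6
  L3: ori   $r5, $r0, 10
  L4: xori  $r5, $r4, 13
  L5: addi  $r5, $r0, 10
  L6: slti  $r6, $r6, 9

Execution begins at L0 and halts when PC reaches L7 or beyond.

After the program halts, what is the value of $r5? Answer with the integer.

#0 sub  $r2, $r5, $r0 ; 0/1/2/1/3/2/3
#1 ori   $r4, $r4, 3 ; 0/1/2/1/3/2/3
#2 bne  $r0, $r5, L6 ; 0/1/2/1/3/2/3 ; →target
#3 ori   $r5, $r0, 10 ; 0/1/2/1/3/10/3
#6 slti  $r6, $r6, 9 ; 0/1/2/1/3/10/1

10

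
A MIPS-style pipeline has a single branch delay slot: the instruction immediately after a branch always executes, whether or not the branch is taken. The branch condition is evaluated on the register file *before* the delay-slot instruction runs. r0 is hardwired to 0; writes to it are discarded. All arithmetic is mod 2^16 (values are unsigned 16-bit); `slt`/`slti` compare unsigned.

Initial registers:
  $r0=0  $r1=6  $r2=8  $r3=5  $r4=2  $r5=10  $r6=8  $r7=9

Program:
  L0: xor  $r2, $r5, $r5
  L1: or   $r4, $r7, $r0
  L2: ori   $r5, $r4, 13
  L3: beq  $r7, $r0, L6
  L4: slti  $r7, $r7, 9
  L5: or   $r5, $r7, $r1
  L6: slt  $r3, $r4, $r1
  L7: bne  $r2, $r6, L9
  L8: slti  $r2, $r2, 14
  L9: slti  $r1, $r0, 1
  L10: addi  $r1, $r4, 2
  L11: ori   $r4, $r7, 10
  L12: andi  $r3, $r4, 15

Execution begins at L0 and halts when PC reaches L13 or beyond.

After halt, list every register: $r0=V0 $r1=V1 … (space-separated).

$r0=0 $r1=11 $r2=1 $r3=10 $r4=10 $r5=6 $r6=8 $r7=0

  step pc=0: xor  $r2, $r5, $r5  regs=(0,6,0,5,2,10,8,9)
  step pc=1: or   $r4, $r7, $r0  regs=(0,6,0,5,9,10,8,9)
  step pc=2: ori   $r5, $r4, 13  regs=(0,6,0,5,9,13,8,9)
  step pc=3: beq  $r7, $r0, L6  cond=F  regs=(0,6,0,5,9,13,8,9)
  step pc=4: slti  $r7, $r7, 9  regs=(0,6,0,5,9,13,8,0)
  step pc=5: or   $r5, $r7, $r1  regs=(0,6,0,5,9,6,8,0)
  step pc=6: slt  $r3, $r4, $r1  regs=(0,6,0,0,9,6,8,0)
  step pc=7: bne  $r2, $r6, L9  cond=T  regs=(0,6,0,0,9,6,8,0)
  step pc=8: slti  $r2, $r2, 14  regs=(0,6,1,0,9,6,8,0)
  step pc=9: slti  $r1, $r0, 1  regs=(0,1,1,0,9,6,8,0)
  step pc=10: addi  $r1, $r4, 2  regs=(0,11,1,0,9,6,8,0)
  step pc=11: ori   $r4, $r7, 10  regs=(0,11,1,0,10,6,8,0)
  step pc=12: andi  $r3, $r4, 15  regs=(0,11,1,10,10,6,8,0)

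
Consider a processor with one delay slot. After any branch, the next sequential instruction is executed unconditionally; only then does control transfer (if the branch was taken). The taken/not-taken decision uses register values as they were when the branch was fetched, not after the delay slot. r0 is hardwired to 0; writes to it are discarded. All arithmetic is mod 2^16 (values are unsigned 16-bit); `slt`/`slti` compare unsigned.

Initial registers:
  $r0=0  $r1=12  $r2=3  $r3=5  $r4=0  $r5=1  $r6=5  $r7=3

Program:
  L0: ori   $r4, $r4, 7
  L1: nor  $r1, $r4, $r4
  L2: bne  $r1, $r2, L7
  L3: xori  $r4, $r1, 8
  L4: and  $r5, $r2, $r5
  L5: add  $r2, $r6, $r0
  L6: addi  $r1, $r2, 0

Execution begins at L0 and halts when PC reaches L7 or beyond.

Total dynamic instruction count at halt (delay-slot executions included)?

4

PC=0  ori   $r4, $r4, 7      | $r0=0 $r1=12 $r2=3 $r3=5 $r4=7 $r5=1 $r6=5 $r7=3
PC=1  nor  $r1, $r4, $r4     | $r0=0 $r1=65528 $r2=3 $r3=5 $r4=7 $r5=1 $r6=5 $r7=3
PC=2  bne  $r1, $r2, L7      | $r0=0 $r1=65528 $r2=3 $r3=5 $r4=7 $r5=1 $r6=5 $r7=3  [TAKEN]
PC=3  xori  $r4, $r1, 8      | $r0=0 $r1=65528 $r2=3 $r3=5 $r4=65520 $r5=1 $r6=5 $r7=3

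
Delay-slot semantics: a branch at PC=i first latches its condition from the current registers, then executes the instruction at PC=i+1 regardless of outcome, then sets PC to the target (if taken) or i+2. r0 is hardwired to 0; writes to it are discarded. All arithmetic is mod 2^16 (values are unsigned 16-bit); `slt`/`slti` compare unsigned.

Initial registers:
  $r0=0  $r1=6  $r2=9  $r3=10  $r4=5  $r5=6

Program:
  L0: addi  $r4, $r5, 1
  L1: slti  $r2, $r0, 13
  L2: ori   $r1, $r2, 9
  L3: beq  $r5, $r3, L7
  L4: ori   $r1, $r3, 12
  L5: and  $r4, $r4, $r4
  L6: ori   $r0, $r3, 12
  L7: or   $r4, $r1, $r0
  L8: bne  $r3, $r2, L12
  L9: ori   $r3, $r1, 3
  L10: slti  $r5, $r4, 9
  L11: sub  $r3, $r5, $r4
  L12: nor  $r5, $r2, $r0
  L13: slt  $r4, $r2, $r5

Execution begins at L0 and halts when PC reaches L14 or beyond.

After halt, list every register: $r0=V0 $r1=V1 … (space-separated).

$r0=0 $r1=14 $r2=1 $r3=15 $r4=1 $r5=65534

#0 addi  $r4, $r5, 1 ; 0/6/9/10/7/6
#1 slti  $r2, $r0, 13 ; 0/6/1/10/7/6
#2 ori   $r1, $r2, 9 ; 0/9/1/10/7/6
#3 beq  $r5, $r3, L7 ; 0/9/1/10/7/6 ; →fallthru
#4 ori   $r1, $r3, 12 ; 0/14/1/10/7/6
#5 and  $r4, $r4, $r4 ; 0/14/1/10/7/6
#6 ori   $r0, $r3, 12 ; 0/14/1/10/7/6
#7 or   $r4, $r1, $r0 ; 0/14/1/10/14/6
#8 bne  $r3, $r2, L12 ; 0/14/1/10/14/6 ; →target
#9 ori   $r3, $r1, 3 ; 0/14/1/15/14/6
#12 nor  $r5, $r2, $r0 ; 0/14/1/15/14/65534
#13 slt  $r4, $r2, $r5 ; 0/14/1/15/1/65534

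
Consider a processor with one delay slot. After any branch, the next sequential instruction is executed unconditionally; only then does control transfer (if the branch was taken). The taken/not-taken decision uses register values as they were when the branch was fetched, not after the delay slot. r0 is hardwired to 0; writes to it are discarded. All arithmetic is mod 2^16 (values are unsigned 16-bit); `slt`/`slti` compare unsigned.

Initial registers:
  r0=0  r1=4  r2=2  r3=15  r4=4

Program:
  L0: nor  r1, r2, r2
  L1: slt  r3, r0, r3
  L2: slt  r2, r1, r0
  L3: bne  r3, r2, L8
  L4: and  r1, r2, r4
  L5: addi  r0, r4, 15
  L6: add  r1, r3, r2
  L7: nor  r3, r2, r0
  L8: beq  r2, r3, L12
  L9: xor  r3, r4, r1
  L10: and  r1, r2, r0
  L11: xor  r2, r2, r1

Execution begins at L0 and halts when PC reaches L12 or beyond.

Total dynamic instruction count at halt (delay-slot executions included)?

PC=0  nor  r1, r2, r2        | r0=0 r1=65533 r2=2 r3=15 r4=4
PC=1  slt  r3, r0, r3        | r0=0 r1=65533 r2=2 r3=1 r4=4
PC=2  slt  r2, r1, r0        | r0=0 r1=65533 r2=0 r3=1 r4=4
PC=3  bne  r3, r2, L8        | r0=0 r1=65533 r2=0 r3=1 r4=4  [TAKEN]
PC=4  and  r1, r2, r4        | r0=0 r1=0 r2=0 r3=1 r4=4
PC=8  beq  r2, r3, L12       | r0=0 r1=0 r2=0 r3=1 r4=4  [not taken]
PC=9  xor  r3, r4, r1        | r0=0 r1=0 r2=0 r3=4 r4=4
PC=10 and  r1, r2, r0        | r0=0 r1=0 r2=0 r3=4 r4=4
PC=11 xor  r2, r2, r1        | r0=0 r1=0 r2=0 r3=4 r4=4

9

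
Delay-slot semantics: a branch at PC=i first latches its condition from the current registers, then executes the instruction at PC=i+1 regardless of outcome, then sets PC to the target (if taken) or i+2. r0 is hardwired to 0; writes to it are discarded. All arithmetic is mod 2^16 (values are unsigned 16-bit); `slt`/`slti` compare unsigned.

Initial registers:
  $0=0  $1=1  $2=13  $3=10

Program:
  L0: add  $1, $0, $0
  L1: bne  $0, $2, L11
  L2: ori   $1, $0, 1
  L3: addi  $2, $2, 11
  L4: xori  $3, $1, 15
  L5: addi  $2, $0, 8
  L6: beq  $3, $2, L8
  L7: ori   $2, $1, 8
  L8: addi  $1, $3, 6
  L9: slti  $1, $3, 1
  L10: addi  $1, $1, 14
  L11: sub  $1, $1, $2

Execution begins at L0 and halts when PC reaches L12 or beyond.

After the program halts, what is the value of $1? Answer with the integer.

[0] add  $1, $0, $0  →  {$0:0, $1:0, $2:13, $3:10}
[1] bne  $0, $2, L11  →  {$0:0, $1:0, $2:13, $3:10}  ⟨branch taken⟩
[2] ori   $1, $0, 1  →  {$0:0, $1:1, $2:13, $3:10}
[11] sub  $1, $1, $2  →  {$0:0, $1:65524, $2:13, $3:10}

65524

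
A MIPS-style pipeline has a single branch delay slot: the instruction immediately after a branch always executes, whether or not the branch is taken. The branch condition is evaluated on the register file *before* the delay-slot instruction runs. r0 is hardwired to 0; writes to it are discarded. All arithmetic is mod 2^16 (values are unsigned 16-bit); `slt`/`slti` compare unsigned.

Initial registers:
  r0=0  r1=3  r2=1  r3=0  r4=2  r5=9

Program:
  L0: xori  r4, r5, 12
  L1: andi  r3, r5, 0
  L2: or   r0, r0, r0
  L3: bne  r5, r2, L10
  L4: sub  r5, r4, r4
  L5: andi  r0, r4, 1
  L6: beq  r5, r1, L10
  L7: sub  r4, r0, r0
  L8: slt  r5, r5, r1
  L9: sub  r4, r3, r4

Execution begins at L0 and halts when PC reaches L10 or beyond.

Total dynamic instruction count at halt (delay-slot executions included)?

PC=0  xori  r4, r5, 12       | r0=0 r1=3 r2=1 r3=0 r4=5 r5=9
PC=1  andi  r3, r5, 0        | r0=0 r1=3 r2=1 r3=0 r4=5 r5=9
PC=2  or   r0, r0, r0        | r0=0 r1=3 r2=1 r3=0 r4=5 r5=9
PC=3  bne  r5, r2, L10       | r0=0 r1=3 r2=1 r3=0 r4=5 r5=9  [TAKEN]
PC=4  sub  r5, r4, r4        | r0=0 r1=3 r2=1 r3=0 r4=5 r5=0

5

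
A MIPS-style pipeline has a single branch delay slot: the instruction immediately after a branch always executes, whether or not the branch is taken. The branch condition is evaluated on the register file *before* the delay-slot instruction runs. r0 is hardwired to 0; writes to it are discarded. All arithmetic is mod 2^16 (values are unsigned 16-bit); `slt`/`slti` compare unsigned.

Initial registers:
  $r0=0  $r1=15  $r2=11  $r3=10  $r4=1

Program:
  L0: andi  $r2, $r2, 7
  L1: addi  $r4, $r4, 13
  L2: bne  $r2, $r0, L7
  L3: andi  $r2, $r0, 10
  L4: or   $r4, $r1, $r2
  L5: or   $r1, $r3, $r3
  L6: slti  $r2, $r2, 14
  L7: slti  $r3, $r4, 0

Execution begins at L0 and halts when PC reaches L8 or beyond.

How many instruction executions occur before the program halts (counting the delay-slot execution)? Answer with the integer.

5

#0 andi  $r2, $r2, 7 ; 0/15/3/10/1
#1 addi  $r4, $r4, 13 ; 0/15/3/10/14
#2 bne  $r2, $r0, L7 ; 0/15/3/10/14 ; →target
#3 andi  $r2, $r0, 10 ; 0/15/0/10/14
#7 slti  $r3, $r4, 0 ; 0/15/0/0/14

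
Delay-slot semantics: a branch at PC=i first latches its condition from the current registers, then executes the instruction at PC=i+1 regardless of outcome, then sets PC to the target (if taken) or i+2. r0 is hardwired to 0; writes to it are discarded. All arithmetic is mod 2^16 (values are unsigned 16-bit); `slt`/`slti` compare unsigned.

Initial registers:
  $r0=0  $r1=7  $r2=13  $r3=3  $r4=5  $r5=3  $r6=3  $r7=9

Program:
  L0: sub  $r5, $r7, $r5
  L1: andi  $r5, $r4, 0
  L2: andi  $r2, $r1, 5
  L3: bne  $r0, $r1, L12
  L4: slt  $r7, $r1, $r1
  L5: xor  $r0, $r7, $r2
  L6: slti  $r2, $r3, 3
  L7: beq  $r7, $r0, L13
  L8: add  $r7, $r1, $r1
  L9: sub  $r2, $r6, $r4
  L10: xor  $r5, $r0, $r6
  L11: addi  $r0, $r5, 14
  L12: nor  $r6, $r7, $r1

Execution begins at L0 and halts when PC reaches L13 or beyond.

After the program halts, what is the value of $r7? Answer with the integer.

0

[0] sub  $r5, $r7, $r5  →  {$r0:0, $r1:7, $r2:13, $r3:3, $r4:5, $r5:6, $r6:3, $r7:9}
[1] andi  $r5, $r4, 0  →  {$r0:0, $r1:7, $r2:13, $r3:3, $r4:5, $r5:0, $r6:3, $r7:9}
[2] andi  $r2, $r1, 5  →  {$r0:0, $r1:7, $r2:5, $r3:3, $r4:5, $r5:0, $r6:3, $r7:9}
[3] bne  $r0, $r1, L12  →  {$r0:0, $r1:7, $r2:5, $r3:3, $r4:5, $r5:0, $r6:3, $r7:9}  ⟨branch taken⟩
[4] slt  $r7, $r1, $r1  →  {$r0:0, $r1:7, $r2:5, $r3:3, $r4:5, $r5:0, $r6:3, $r7:0}
[12] nor  $r6, $r7, $r1  →  {$r0:0, $r1:7, $r2:5, $r3:3, $r4:5, $r5:0, $r6:65528, $r7:0}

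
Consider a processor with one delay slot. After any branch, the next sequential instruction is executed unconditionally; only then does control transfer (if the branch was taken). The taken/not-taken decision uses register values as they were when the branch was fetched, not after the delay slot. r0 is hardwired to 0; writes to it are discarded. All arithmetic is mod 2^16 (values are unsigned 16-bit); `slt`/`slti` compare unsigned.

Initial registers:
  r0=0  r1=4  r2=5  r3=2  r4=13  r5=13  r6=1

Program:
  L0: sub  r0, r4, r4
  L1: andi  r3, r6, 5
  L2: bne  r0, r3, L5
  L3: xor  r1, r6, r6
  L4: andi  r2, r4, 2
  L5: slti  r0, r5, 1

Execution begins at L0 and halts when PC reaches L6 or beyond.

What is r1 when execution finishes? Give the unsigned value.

0

  step pc=0: sub  r0, r4, r4  regs=(0,4,5,2,13,13,1)
  step pc=1: andi  r3, r6, 5  regs=(0,4,5,1,13,13,1)
  step pc=2: bne  r0, r3, L5  cond=T  regs=(0,4,5,1,13,13,1)
  step pc=3: xor  r1, r6, r6  regs=(0,0,5,1,13,13,1)
  step pc=5: slti  r0, r5, 1  regs=(0,0,5,1,13,13,1)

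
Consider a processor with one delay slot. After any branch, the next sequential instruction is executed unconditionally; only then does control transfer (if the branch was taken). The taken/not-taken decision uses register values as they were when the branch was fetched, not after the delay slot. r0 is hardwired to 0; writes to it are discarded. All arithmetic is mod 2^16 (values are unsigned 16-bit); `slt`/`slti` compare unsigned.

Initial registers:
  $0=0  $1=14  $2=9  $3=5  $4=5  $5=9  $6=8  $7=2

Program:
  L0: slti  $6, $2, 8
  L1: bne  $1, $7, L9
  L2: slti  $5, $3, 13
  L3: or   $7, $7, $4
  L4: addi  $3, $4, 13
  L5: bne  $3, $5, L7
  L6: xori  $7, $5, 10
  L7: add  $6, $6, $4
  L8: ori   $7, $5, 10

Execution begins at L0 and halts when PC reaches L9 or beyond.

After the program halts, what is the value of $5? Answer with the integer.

  step pc=0: slti  $6, $2, 8  regs=(0,14,9,5,5,9,0,2)
  step pc=1: bne  $1, $7, L9  cond=T  regs=(0,14,9,5,5,9,0,2)
  step pc=2: slti  $5, $3, 13  regs=(0,14,9,5,5,1,0,2)

1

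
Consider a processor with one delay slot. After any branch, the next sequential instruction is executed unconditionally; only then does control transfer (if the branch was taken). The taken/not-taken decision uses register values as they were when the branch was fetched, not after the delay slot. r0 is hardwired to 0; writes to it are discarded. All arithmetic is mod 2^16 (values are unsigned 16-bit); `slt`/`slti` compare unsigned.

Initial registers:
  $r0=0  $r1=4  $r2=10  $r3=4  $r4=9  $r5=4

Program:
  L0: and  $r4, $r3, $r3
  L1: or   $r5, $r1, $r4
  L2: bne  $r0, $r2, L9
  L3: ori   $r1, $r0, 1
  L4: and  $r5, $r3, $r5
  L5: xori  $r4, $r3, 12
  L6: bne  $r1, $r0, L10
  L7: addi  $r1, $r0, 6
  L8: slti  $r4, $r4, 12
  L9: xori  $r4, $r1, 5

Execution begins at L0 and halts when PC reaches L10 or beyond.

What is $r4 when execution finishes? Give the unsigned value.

PC=0  and  $r4, $r3, $r3     | $r0=0 $r1=4 $r2=10 $r3=4 $r4=4 $r5=4
PC=1  or   $r5, $r1, $r4     | $r0=0 $r1=4 $r2=10 $r3=4 $r4=4 $r5=4
PC=2  bne  $r0, $r2, L9      | $r0=0 $r1=4 $r2=10 $r3=4 $r4=4 $r5=4  [TAKEN]
PC=3  ori   $r1, $r0, 1      | $r0=0 $r1=1 $r2=10 $r3=4 $r4=4 $r5=4
PC=9  xori  $r4, $r1, 5      | $r0=0 $r1=1 $r2=10 $r3=4 $r4=4 $r5=4

4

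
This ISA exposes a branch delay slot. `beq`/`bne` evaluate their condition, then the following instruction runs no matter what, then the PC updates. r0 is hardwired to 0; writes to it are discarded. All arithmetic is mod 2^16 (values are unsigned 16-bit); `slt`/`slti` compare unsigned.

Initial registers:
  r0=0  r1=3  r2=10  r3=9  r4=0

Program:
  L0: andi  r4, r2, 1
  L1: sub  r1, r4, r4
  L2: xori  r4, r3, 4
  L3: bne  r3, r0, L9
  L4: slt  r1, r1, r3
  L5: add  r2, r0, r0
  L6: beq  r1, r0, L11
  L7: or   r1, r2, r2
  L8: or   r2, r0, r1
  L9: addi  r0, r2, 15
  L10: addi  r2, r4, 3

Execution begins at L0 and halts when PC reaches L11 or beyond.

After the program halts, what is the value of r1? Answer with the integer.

#0 andi  r4, r2, 1 ; 0/3/10/9/0
#1 sub  r1, r4, r4 ; 0/0/10/9/0
#2 xori  r4, r3, 4 ; 0/0/10/9/13
#3 bne  r3, r0, L9 ; 0/0/10/9/13 ; →target
#4 slt  r1, r1, r3 ; 0/1/10/9/13
#9 addi  r0, r2, 15 ; 0/1/10/9/13
#10 addi  r2, r4, 3 ; 0/1/16/9/13

1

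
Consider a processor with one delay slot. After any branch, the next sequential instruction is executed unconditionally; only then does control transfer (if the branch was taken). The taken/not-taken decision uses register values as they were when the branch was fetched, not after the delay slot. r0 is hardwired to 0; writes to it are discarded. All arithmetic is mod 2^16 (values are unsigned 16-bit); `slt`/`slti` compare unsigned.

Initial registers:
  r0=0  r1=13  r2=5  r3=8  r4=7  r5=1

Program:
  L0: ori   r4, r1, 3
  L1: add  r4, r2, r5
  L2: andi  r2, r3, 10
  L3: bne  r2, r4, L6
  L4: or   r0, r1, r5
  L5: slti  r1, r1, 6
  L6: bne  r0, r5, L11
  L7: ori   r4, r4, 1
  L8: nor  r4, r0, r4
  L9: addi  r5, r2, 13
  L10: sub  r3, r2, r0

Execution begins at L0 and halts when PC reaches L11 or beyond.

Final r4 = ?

#0 ori   r4, r1, 3 ; 0/13/5/8/15/1
#1 add  r4, r2, r5 ; 0/13/5/8/6/1
#2 andi  r2, r3, 10 ; 0/13/8/8/6/1
#3 bne  r2, r4, L6 ; 0/13/8/8/6/1 ; →target
#4 or   r0, r1, r5 ; 0/13/8/8/6/1
#6 bne  r0, r5, L11 ; 0/13/8/8/6/1 ; →target
#7 ori   r4, r4, 1 ; 0/13/8/8/7/1

7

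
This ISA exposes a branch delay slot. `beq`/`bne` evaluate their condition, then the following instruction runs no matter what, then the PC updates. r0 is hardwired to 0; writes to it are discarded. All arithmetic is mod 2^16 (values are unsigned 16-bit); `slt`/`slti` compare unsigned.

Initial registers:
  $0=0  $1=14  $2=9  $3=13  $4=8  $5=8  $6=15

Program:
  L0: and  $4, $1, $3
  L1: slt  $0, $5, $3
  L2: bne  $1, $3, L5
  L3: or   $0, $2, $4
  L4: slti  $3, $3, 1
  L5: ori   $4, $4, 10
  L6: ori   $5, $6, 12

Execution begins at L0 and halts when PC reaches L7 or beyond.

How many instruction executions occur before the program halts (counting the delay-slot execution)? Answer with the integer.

6

[0] and  $4, $1, $3  →  {$0:0, $1:14, $2:9, $3:13, $4:12, $5:8, $6:15}
[1] slt  $0, $5, $3  →  {$0:0, $1:14, $2:9, $3:13, $4:12, $5:8, $6:15}
[2] bne  $1, $3, L5  →  {$0:0, $1:14, $2:9, $3:13, $4:12, $5:8, $6:15}  ⟨branch taken⟩
[3] or   $0, $2, $4  →  {$0:0, $1:14, $2:9, $3:13, $4:12, $5:8, $6:15}
[5] ori   $4, $4, 10  →  {$0:0, $1:14, $2:9, $3:13, $4:14, $5:8, $6:15}
[6] ori   $5, $6, 12  →  {$0:0, $1:14, $2:9, $3:13, $4:14, $5:15, $6:15}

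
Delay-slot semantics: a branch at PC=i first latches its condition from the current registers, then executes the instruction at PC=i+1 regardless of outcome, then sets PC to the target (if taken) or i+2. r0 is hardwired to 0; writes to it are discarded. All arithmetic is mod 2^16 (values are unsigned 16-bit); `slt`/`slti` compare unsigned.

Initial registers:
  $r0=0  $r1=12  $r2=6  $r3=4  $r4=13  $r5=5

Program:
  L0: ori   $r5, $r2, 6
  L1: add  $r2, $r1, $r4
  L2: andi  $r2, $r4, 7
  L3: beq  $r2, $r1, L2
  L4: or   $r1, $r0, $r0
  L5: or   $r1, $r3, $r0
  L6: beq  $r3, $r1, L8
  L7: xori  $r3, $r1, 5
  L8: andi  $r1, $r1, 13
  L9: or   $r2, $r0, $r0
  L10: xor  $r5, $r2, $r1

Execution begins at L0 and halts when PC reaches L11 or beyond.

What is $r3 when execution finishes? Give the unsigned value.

1

[0] ori   $r5, $r2, 6  →  {$r0:0, $r1:12, $r2:6, $r3:4, $r4:13, $r5:6}
[1] add  $r2, $r1, $r4  →  {$r0:0, $r1:12, $r2:25, $r3:4, $r4:13, $r5:6}
[2] andi  $r2, $r4, 7  →  {$r0:0, $r1:12, $r2:5, $r3:4, $r4:13, $r5:6}
[3] beq  $r2, $r1, L2  →  {$r0:0, $r1:12, $r2:5, $r3:4, $r4:13, $r5:6}  ⟨branch fallthrough⟩
[4] or   $r1, $r0, $r0  →  {$r0:0, $r1:0, $r2:5, $r3:4, $r4:13, $r5:6}
[5] or   $r1, $r3, $r0  →  {$r0:0, $r1:4, $r2:5, $r3:4, $r4:13, $r5:6}
[6] beq  $r3, $r1, L8  →  {$r0:0, $r1:4, $r2:5, $r3:4, $r4:13, $r5:6}  ⟨branch taken⟩
[7] xori  $r3, $r1, 5  →  {$r0:0, $r1:4, $r2:5, $r3:1, $r4:13, $r5:6}
[8] andi  $r1, $r1, 13  →  {$r0:0, $r1:4, $r2:5, $r3:1, $r4:13, $r5:6}
[9] or   $r2, $r0, $r0  →  {$r0:0, $r1:4, $r2:0, $r3:1, $r4:13, $r5:6}
[10] xor  $r5, $r2, $r1  →  {$r0:0, $r1:4, $r2:0, $r3:1, $r4:13, $r5:4}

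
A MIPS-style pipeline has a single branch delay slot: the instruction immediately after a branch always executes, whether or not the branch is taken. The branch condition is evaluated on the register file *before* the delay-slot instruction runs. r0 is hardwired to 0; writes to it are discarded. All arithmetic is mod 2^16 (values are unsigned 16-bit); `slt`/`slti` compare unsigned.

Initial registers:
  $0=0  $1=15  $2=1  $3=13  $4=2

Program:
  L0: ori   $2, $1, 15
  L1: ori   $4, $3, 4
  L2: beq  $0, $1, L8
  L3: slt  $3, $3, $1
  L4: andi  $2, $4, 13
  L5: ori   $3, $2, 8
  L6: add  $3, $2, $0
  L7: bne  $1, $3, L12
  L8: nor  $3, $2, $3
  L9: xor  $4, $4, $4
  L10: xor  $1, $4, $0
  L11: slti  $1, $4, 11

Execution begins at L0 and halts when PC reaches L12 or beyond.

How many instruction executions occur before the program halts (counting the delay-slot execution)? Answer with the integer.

  step pc=0: ori   $2, $1, 15  regs=(0,15,15,13,2)
  step pc=1: ori   $4, $3, 4  regs=(0,15,15,13,13)
  step pc=2: beq  $0, $1, L8  cond=F  regs=(0,15,15,13,13)
  step pc=3: slt  $3, $3, $1  regs=(0,15,15,1,13)
  step pc=4: andi  $2, $4, 13  regs=(0,15,13,1,13)
  step pc=5: ori   $3, $2, 8  regs=(0,15,13,13,13)
  step pc=6: add  $3, $2, $0  regs=(0,15,13,13,13)
  step pc=7: bne  $1, $3, L12  cond=T  regs=(0,15,13,13,13)
  step pc=8: nor  $3, $2, $3  regs=(0,15,13,65522,13)

9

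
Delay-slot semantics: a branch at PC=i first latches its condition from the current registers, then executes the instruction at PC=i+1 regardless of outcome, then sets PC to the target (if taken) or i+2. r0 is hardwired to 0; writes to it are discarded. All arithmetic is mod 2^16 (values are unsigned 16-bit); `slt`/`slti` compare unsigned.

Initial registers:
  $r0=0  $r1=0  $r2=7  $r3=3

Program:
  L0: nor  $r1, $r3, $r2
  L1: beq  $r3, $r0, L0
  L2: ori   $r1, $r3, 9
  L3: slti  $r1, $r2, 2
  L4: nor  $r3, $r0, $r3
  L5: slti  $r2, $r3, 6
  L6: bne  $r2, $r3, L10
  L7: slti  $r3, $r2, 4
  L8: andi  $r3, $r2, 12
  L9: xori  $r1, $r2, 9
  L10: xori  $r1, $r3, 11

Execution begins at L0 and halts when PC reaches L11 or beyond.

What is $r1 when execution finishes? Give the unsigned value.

PC=0  nor  $r1, $r3, $r2     | $r0=0 $r1=65528 $r2=7 $r3=3
PC=1  beq  $r3, $r0, L0      | $r0=0 $r1=65528 $r2=7 $r3=3  [not taken]
PC=2  ori   $r1, $r3, 9      | $r0=0 $r1=11 $r2=7 $r3=3
PC=3  slti  $r1, $r2, 2      | $r0=0 $r1=0 $r2=7 $r3=3
PC=4  nor  $r3, $r0, $r3     | $r0=0 $r1=0 $r2=7 $r3=65532
PC=5  slti  $r2, $r3, 6      | $r0=0 $r1=0 $r2=0 $r3=65532
PC=6  bne  $r2, $r3, L10     | $r0=0 $r1=0 $r2=0 $r3=65532  [TAKEN]
PC=7  slti  $r3, $r2, 4      | $r0=0 $r1=0 $r2=0 $r3=1
PC=10 xori  $r1, $r3, 11     | $r0=0 $r1=10 $r2=0 $r3=1

10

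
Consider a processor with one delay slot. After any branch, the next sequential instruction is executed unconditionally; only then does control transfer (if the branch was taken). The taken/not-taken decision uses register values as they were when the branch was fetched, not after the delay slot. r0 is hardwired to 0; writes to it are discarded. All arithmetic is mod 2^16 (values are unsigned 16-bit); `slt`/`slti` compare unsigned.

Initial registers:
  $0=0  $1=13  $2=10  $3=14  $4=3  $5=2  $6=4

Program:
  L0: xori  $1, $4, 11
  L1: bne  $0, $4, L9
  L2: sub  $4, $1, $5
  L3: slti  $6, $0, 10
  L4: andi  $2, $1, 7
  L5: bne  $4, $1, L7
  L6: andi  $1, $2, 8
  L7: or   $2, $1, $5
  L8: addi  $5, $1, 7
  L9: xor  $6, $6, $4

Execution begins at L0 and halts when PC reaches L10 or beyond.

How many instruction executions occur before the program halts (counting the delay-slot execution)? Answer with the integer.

[0] xori  $1, $4, 11  →  {$0:0, $1:8, $2:10, $3:14, $4:3, $5:2, $6:4}
[1] bne  $0, $4, L9  →  {$0:0, $1:8, $2:10, $3:14, $4:3, $5:2, $6:4}  ⟨branch taken⟩
[2] sub  $4, $1, $5  →  {$0:0, $1:8, $2:10, $3:14, $4:6, $5:2, $6:4}
[9] xor  $6, $6, $4  →  {$0:0, $1:8, $2:10, $3:14, $4:6, $5:2, $6:2}

4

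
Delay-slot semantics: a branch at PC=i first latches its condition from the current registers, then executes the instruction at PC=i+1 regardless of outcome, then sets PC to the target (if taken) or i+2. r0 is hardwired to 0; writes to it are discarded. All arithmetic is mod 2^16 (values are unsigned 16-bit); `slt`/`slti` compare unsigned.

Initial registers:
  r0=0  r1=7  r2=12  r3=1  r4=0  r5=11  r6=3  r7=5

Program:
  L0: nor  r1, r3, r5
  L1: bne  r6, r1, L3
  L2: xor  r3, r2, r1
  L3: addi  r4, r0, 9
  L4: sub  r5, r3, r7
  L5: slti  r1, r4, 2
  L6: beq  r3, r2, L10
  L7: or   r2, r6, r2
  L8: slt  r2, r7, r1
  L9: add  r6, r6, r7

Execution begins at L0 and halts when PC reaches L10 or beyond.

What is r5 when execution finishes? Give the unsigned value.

65523

PC=0  nor  r1, r3, r5        | r0=0 r1=65524 r2=12 r3=1 r4=0 r5=11 r6=3 r7=5
PC=1  bne  r6, r1, L3        | r0=0 r1=65524 r2=12 r3=1 r4=0 r5=11 r6=3 r7=5  [TAKEN]
PC=2  xor  r3, r2, r1        | r0=0 r1=65524 r2=12 r3=65528 r4=0 r5=11 r6=3 r7=5
PC=3  addi  r4, r0, 9        | r0=0 r1=65524 r2=12 r3=65528 r4=9 r5=11 r6=3 r7=5
PC=4  sub  r5, r3, r7        | r0=0 r1=65524 r2=12 r3=65528 r4=9 r5=65523 r6=3 r7=5
PC=5  slti  r1, r4, 2        | r0=0 r1=0 r2=12 r3=65528 r4=9 r5=65523 r6=3 r7=5
PC=6  beq  r3, r2, L10       | r0=0 r1=0 r2=12 r3=65528 r4=9 r5=65523 r6=3 r7=5  [not taken]
PC=7  or   r2, r6, r2        | r0=0 r1=0 r2=15 r3=65528 r4=9 r5=65523 r6=3 r7=5
PC=8  slt  r2, r7, r1        | r0=0 r1=0 r2=0 r3=65528 r4=9 r5=65523 r6=3 r7=5
PC=9  add  r6, r6, r7        | r0=0 r1=0 r2=0 r3=65528 r4=9 r5=65523 r6=8 r7=5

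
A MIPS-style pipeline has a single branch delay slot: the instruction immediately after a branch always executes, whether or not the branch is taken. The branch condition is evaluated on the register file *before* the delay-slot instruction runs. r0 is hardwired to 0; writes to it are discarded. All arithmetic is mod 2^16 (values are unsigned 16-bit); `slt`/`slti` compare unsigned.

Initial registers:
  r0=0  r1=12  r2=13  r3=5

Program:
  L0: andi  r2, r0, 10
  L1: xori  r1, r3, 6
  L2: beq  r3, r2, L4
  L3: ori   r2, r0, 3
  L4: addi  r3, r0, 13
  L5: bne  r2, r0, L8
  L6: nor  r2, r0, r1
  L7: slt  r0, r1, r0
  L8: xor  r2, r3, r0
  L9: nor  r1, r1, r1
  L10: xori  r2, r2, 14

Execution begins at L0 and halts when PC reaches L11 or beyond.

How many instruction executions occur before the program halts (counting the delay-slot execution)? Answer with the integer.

10

PC=0  andi  r2, r0, 10       | r0=0 r1=12 r2=0 r3=5
PC=1  xori  r1, r3, 6        | r0=0 r1=3 r2=0 r3=5
PC=2  beq  r3, r2, L4        | r0=0 r1=3 r2=0 r3=5  [not taken]
PC=3  ori   r2, r0, 3        | r0=0 r1=3 r2=3 r3=5
PC=4  addi  r3, r0, 13       | r0=0 r1=3 r2=3 r3=13
PC=5  bne  r2, r0, L8        | r0=0 r1=3 r2=3 r3=13  [TAKEN]
PC=6  nor  r2, r0, r1        | r0=0 r1=3 r2=65532 r3=13
PC=8  xor  r2, r3, r0        | r0=0 r1=3 r2=13 r3=13
PC=9  nor  r1, r1, r1        | r0=0 r1=65532 r2=13 r3=13
PC=10 xori  r2, r2, 14       | r0=0 r1=65532 r2=3 r3=13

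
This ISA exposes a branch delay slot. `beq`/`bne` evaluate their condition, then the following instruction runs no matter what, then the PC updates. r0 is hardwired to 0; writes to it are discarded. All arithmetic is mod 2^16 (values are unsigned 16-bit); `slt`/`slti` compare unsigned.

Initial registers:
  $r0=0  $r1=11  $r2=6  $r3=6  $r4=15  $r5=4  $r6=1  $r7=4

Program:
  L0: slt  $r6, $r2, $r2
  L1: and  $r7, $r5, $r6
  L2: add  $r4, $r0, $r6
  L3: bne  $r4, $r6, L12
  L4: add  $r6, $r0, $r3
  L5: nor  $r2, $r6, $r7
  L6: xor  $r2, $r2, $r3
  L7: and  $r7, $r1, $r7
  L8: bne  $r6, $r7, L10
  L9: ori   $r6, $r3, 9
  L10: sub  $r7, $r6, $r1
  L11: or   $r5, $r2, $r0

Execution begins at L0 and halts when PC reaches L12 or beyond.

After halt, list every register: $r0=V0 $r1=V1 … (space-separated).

[0] slt  $r6, $r2, $r2  →  {$r0:0, $r1:11, $r2:6, $r3:6, $r4:15, $r5:4, $r6:0, $r7:4}
[1] and  $r7, $r5, $r6  →  {$r0:0, $r1:11, $r2:6, $r3:6, $r4:15, $r5:4, $r6:0, $r7:0}
[2] add  $r4, $r0, $r6  →  {$r0:0, $r1:11, $r2:6, $r3:6, $r4:0, $r5:4, $r6:0, $r7:0}
[3] bne  $r4, $r6, L12  →  {$r0:0, $r1:11, $r2:6, $r3:6, $r4:0, $r5:4, $r6:0, $r7:0}  ⟨branch fallthrough⟩
[4] add  $r6, $r0, $r3  →  {$r0:0, $r1:11, $r2:6, $r3:6, $r4:0, $r5:4, $r6:6, $r7:0}
[5] nor  $r2, $r6, $r7  →  {$r0:0, $r1:11, $r2:65529, $r3:6, $r4:0, $r5:4, $r6:6, $r7:0}
[6] xor  $r2, $r2, $r3  →  {$r0:0, $r1:11, $r2:65535, $r3:6, $r4:0, $r5:4, $r6:6, $r7:0}
[7] and  $r7, $r1, $r7  →  {$r0:0, $r1:11, $r2:65535, $r3:6, $r4:0, $r5:4, $r6:6, $r7:0}
[8] bne  $r6, $r7, L10  →  {$r0:0, $r1:11, $r2:65535, $r3:6, $r4:0, $r5:4, $r6:6, $r7:0}  ⟨branch taken⟩
[9] ori   $r6, $r3, 9  →  {$r0:0, $r1:11, $r2:65535, $r3:6, $r4:0, $r5:4, $r6:15, $r7:0}
[10] sub  $r7, $r6, $r1  →  {$r0:0, $r1:11, $r2:65535, $r3:6, $r4:0, $r5:4, $r6:15, $r7:4}
[11] or   $r5, $r2, $r0  →  {$r0:0, $r1:11, $r2:65535, $r3:6, $r4:0, $r5:65535, $r6:15, $r7:4}

$r0=0 $r1=11 $r2=65535 $r3=6 $r4=0 $r5=65535 $r6=15 $r7=4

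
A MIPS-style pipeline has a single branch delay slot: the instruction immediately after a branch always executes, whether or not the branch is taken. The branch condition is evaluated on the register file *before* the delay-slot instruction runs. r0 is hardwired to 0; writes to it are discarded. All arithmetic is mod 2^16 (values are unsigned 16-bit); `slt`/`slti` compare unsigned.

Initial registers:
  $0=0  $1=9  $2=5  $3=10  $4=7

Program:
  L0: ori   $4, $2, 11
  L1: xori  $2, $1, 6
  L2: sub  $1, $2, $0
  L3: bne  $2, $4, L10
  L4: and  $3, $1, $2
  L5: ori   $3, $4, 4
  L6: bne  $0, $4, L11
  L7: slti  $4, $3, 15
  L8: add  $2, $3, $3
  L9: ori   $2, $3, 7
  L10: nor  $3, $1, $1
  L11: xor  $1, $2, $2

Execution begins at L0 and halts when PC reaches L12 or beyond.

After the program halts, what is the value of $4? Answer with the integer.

0

[0] ori   $4, $2, 11  →  {$0:0, $1:9, $2:5, $3:10, $4:15}
[1] xori  $2, $1, 6  →  {$0:0, $1:9, $2:15, $3:10, $4:15}
[2] sub  $1, $2, $0  →  {$0:0, $1:15, $2:15, $3:10, $4:15}
[3] bne  $2, $4, L10  →  {$0:0, $1:15, $2:15, $3:10, $4:15}  ⟨branch fallthrough⟩
[4] and  $3, $1, $2  →  {$0:0, $1:15, $2:15, $3:15, $4:15}
[5] ori   $3, $4, 4  →  {$0:0, $1:15, $2:15, $3:15, $4:15}
[6] bne  $0, $4, L11  →  {$0:0, $1:15, $2:15, $3:15, $4:15}  ⟨branch taken⟩
[7] slti  $4, $3, 15  →  {$0:0, $1:15, $2:15, $3:15, $4:0}
[11] xor  $1, $2, $2  →  {$0:0, $1:0, $2:15, $3:15, $4:0}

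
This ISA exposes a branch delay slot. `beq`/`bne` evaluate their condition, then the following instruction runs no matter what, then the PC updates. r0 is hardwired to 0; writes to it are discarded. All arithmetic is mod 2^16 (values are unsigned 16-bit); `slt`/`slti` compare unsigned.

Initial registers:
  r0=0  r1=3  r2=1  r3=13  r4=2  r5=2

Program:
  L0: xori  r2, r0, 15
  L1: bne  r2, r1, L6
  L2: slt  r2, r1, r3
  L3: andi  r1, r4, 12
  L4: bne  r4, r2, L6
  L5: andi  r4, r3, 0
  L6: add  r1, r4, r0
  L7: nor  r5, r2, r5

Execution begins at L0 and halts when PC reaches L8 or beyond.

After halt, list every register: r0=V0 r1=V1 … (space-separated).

r0=0 r1=2 r2=1 r3=13 r4=2 r5=65532

#0 xori  r2, r0, 15 ; 0/3/15/13/2/2
#1 bne  r2, r1, L6 ; 0/3/15/13/2/2 ; →target
#2 slt  r2, r1, r3 ; 0/3/1/13/2/2
#6 add  r1, r4, r0 ; 0/2/1/13/2/2
#7 nor  r5, r2, r5 ; 0/2/1/13/2/65532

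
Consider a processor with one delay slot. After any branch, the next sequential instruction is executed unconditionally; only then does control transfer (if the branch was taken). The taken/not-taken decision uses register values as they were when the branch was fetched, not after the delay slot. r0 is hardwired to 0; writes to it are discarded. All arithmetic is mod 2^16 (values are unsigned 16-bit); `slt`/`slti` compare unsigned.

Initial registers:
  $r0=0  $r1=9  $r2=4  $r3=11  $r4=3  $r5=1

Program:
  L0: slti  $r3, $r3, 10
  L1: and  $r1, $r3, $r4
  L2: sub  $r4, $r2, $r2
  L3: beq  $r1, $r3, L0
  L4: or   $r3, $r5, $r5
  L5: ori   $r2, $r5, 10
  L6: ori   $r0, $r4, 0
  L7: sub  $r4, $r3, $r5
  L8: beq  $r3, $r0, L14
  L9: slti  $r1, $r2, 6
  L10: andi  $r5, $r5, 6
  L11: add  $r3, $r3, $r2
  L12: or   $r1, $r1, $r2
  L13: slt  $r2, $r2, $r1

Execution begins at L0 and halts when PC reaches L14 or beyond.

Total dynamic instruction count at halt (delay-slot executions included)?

  step pc=0: slti  $r3, $r3, 10  regs=(0,9,4,0,3,1)
  step pc=1: and  $r1, $r3, $r4  regs=(0,0,4,0,3,1)
  step pc=2: sub  $r4, $r2, $r2  regs=(0,0,4,0,0,1)
  step pc=3: beq  $r1, $r3, L0  cond=T  regs=(0,0,4,0,0,1)
  step pc=4: or   $r3, $r5, $r5  regs=(0,0,4,1,0,1)
  step pc=0: slti  $r3, $r3, 10  regs=(0,0,4,1,0,1)
  step pc=1: and  $r1, $r3, $r4  regs=(0,0,4,1,0,1)
  step pc=2: sub  $r4, $r2, $r2  regs=(0,0,4,1,0,1)
  step pc=3: beq  $r1, $r3, L0  cond=F  regs=(0,0,4,1,0,1)
  step pc=4: or   $r3, $r5, $r5  regs=(0,0,4,1,0,1)
  step pc=5: ori   $r2, $r5, 10  regs=(0,0,11,1,0,1)
  step pc=6: ori   $r0, $r4, 0  regs=(0,0,11,1,0,1)
  step pc=7: sub  $r4, $r3, $r5  regs=(0,0,11,1,0,1)
  step pc=8: beq  $r3, $r0, L14  cond=F  regs=(0,0,11,1,0,1)
  step pc=9: slti  $r1, $r2, 6  regs=(0,0,11,1,0,1)
  step pc=10: andi  $r5, $r5, 6  regs=(0,0,11,1,0,0)
  step pc=11: add  $r3, $r3, $r2  regs=(0,0,11,12,0,0)
  step pc=12: or   $r1, $r1, $r2  regs=(0,11,11,12,0,0)
  step pc=13: slt  $r2, $r2, $r1  regs=(0,11,0,12,0,0)

19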